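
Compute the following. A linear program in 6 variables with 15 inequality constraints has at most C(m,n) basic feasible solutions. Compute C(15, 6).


Each vertex corresponds to some choice of n active constraints out of m, so the number of vertices is at most C(m, n) = m! / (n!(m-n)!).
m = 15, n = 6
Numerator: 15 * 14 * 13 * 12 * 11 * 10
Denominator: 6! = 720
C(15, 6) = 5005


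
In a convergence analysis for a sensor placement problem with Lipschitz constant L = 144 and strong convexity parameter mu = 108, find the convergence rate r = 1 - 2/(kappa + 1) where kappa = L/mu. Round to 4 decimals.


Step 1: Compute the condition number.
kappa = L/mu = 144/108 = 1.3333
Step 2: Compute the convergence rate.
r = 1 - 2/(kappa + 1) = 1 - 2*mu/(L + mu) = (L - mu)/(L + mu) = 36/252 = 0.1429


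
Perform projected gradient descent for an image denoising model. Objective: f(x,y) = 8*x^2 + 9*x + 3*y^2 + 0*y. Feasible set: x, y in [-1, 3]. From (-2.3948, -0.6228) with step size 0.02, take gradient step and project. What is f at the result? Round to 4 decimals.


Step 1: Compute gradient at (-2.3948, -0.6228).
grad_x = 2*8*-2.3948 + 9 = -29.3168
grad_y = 2*3*-0.6228 + 0 = -3.7368
Step 2: Gradient step.
x_raw = -2.3948 - 0.02*-29.3168 = -1.8085
y_raw = -0.6228 - 0.02*-3.7368 = -0.5481
Step 3: Project onto [-1, 3].
x_proj = clip(-1.8085) = -1.0
y_proj = clip(-0.5481) = -0.5481
Step 4: Evaluate f.
f(-1.0, -0.5481) = -0.0989


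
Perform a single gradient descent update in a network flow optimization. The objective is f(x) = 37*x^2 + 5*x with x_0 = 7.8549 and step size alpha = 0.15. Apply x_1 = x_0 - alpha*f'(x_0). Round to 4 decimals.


We compute the gradient at x_0 and apply the update.
f'(x) = 74*x + 5
f'(7.8549) = 74*7.8549 + 5 = 586.2626
x_1 = 7.8549 - 0.15*586.2626 = -80.0845


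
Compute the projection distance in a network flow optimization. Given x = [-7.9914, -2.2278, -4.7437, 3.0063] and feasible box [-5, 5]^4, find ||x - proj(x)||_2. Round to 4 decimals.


Project each component onto [-5, 5].
clip(-7.9914) = -5.0, clip(-2.2278) = -2.2278, clip(-4.7437) = -4.7437, clip(3.0063) = 3.0063
Projection = [-5.0, -2.2278, -4.7437, 3.0063]
Squared diffs: [8.9485, 0.0, 0.0, 0.0]
Distance = sqrt(8.9485) = 2.9914


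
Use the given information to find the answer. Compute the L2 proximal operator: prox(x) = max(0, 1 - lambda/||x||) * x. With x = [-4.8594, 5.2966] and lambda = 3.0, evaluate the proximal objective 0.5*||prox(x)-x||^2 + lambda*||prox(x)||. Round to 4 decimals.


Step 1: Compute ||x||.
||x|| = 7.188
Step 2: Compute scaling factor.
scale = max(0, 1 - 3.0/7.188) = 0.5826
Step 3: prox(x) = [-2.8313, 3.086]
||prox(x)|| = 4.188
Step 4: Proximal objective.
0.5*||prox-x||^2 = 4.5
lambda*||prox|| = 12.564
Total = 17.0641


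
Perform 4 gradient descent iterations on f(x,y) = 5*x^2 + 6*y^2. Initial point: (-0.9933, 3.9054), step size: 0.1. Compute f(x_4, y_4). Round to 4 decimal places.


Gradient descent on f(x,y) = 5*x^2 + 6*y^2.
Starting point: (-0.9933, 3.9054), alpha = 0.1
Step 1: grad_x = 2*5*-0.9933 = -9.933, grad_y = 2*6*3.9054 = 46.8648
  x_1 = -0.9933 - 0.1*-9.933 = 0.0
  y_1 = 3.9054 - 0.1*46.8648 = -0.7811
Step 2: grad_x = 2*5*0.0 = 0.0, grad_y = 2*6*-0.7811 = -9.373
  x_2 = 0.0 - 0.1*0.0 = 0.0
  y_2 = -0.7811 - 0.1*-9.373 = 0.1562
Step 3: grad_x = 2*5*0.0 = 0.0, grad_y = 2*6*0.1562 = 1.8746
  x_3 = 0.0 - 0.1*0.0 = 0.0
  y_3 = 0.1562 - 0.1*1.8746 = -0.0312
Step 4: grad_x = 2*5*0.0 = 0.0, grad_y = 2*6*-0.0312 = -0.3749
  x_4 = 0.0 - 0.1*0.0 = 0.0
  y_4 = -0.0312 - 0.1*-0.3749 = 0.0062
f(0.0, 0.0062) = 5*0.0^2 + 6*0.0062^2 = 0.0002


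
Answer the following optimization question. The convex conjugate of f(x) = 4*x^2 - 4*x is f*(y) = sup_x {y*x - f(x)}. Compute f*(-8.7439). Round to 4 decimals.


f*(y) = sup_x {y*x - a*x^2 - b*x} = sup_x {(y-b)*x - a*x^2}
FOC: (y - b) - 2a*x = 0 => x* = (y - b)/(2a)
x* = (-8.7439 + 4)/(2*4) = -0.593
f*(-8.7439) = (y-b)^2/(4a) = (-8.7439 + 4)^2/(4*4)
= 22.5046/16 = 1.4065


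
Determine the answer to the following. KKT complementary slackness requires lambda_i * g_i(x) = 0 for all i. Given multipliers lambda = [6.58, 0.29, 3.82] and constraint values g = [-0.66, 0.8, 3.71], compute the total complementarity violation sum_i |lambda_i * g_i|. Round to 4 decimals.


KKT complementary slackness check:
lambda_1 * g_1 = 6.58 * -0.66 = -4.3428
lambda_2 * g_2 = 0.29 * 0.8 = 0.232
lambda_3 * g_3 = 3.82 * 3.71 = 14.1722
Total violation = 4.3428 + 0.232 + 14.1722 = 18.747


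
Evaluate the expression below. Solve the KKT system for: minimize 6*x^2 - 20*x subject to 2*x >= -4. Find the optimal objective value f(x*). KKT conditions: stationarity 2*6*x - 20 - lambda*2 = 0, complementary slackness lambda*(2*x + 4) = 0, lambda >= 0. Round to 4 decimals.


Step 1: Try lambda = 0 (constraint inactive).
Stationarity: 2*6*x - 20 = 0
x* = 20/(2*6) = 5/3 = 1.6667 (rounded; the exact value 5/3 is used below)
Check constraint: 2*1.6667 = 3.3334 >= -4 -- satisfied.
Step 2: Compute optimal value.
f(x*) = 6*(5/3)^2 - 20*(5/3) = -16.6667


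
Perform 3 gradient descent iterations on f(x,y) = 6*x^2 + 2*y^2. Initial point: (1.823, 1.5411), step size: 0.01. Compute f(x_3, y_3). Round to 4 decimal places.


Gradient descent on f(x,y) = 6*x^2 + 2*y^2.
Starting point: (1.823, 1.5411), alpha = 0.01
Step 1: grad_x = 2*6*1.823 = 21.876, grad_y = 2*2*1.5411 = 6.1644
  x_1 = 1.823 - 0.01*21.876 = 1.6042
  y_1 = 1.5411 - 0.01*6.1644 = 1.4795
Step 2: grad_x = 2*6*1.6042 = 19.2509, grad_y = 2*2*1.4795 = 5.9178
  x_2 = 1.6042 - 0.01*19.2509 = 1.4117
  y_2 = 1.4795 - 0.01*5.9178 = 1.4203
Step 3: grad_x = 2*6*1.4117 = 16.9408, grad_y = 2*2*1.4203 = 5.6811
  x_3 = 1.4117 - 0.01*16.9408 = 1.2423
  y_3 = 1.4203 - 0.01*5.6811 = 1.3635
f(1.2423, 1.3635) = 6*1.2423^2 + 2*1.3635^2 = 12.9783


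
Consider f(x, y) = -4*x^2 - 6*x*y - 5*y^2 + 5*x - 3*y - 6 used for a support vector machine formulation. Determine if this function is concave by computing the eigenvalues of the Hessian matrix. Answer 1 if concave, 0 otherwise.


The Hessian of f(x,y) = -4*x^2 - 6*x*y - 5*y^2 + 5*x - 3*y - 6 is:
H = [[-8, -6], [-6, -10]]
Trace = -8 - 10 = -18
Determinant = -8*-10 - (-6)^2 = 44
Discriminant = (-18)^2 - 4*44 = 148.0
Eigenvalues: lambda_1 = -15.0828, lambda_2 = -2.9172
The function is concave.

1


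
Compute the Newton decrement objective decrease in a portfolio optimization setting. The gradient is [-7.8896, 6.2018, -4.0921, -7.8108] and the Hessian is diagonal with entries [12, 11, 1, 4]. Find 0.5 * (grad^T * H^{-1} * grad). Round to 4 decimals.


Step 1: H is diagonal, so H^(-1) * g = [-0.6575, 0.5638, -4.0921, -1.9527].
Step 2: g^T H^(-1) g = sum_i g_i^2 / H_ii
  = (-7.8896)^2/12 + (6.2018)^2/11 + (-4.0921)^2/1 + (-7.8108)^2/4
  = 5.1871 + 3.4966 + 16.7453 + 15.2521 = 40.6812
Step 3: Objective decrease = 0.5 * g^T H^(-1) g = 20.3406


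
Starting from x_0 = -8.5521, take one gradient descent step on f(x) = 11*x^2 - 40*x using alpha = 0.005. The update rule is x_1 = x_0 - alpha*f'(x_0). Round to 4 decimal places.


We compute the gradient at x_0 and apply the update.
f'(x) = 22*x - 40
f'(-8.5521) = 22*-8.5521 - 40 = -228.1462
x_1 = -8.5521 - 0.005*-228.1462 = -7.4114


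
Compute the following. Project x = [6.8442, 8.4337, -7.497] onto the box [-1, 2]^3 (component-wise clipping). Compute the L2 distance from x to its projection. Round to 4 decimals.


Project each component onto [-1, 2].
clip(6.8442) = 2.0, clip(8.4337) = 2.0, clip(-7.497) = -1.0
Projection = [2.0, 2.0, -1.0]
Squared diffs: [23.4663, 41.3925, 42.211]
Distance = sqrt(107.0698) = 10.3475


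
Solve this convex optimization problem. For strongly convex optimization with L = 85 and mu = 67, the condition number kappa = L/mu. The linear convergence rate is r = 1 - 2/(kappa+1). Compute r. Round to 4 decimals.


Step 1: Compute the condition number.
kappa = L/mu = 85/67 = 1.2687
Step 2: Compute the convergence rate.
r = 1 - 2/(kappa + 1) = 1 - 2*mu/(L + mu) = (L - mu)/(L + mu) = 18/152 = 0.1184


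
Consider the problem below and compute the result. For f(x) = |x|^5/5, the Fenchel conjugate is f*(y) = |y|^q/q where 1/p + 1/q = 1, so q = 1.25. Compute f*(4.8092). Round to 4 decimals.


The conjugate exponent q satisfies 1/p + 1/q = 1.
p = 5, so q = 5/(5 - 1) = 1.25
|y|^q = 4.8092^1.25 = 7.1218
f*(4.8092) = 7.1218 / 1.25 = 5.6975


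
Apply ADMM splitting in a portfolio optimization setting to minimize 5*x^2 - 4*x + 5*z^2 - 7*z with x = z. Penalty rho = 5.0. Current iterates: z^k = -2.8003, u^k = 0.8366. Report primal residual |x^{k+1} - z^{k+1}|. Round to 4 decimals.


ADMM iteration with rho = 5.0, z^k = -2.8003, u^k = 0.8366
Step 1: x-update.
Minimize 5*x^2 - 4*x + (5.0/2)*(x + 2.8003 + 0.8366)^2
FOC: (2*5 + 5.0)*x = 4 + 5.0*(-2.8003 - 0.8366)
x^{k+1} = -0.9456
Step 2: z-update.
Minimize 5*z^2 - 7*z + (5.0/2)*(-0.9456 - z + 0.8366)^2
FOC: (2*5 + 5.0)*z = 7 + 5.0*(-0.9456 + 0.8366)
z^{k+1} = 0.4303
Step 3: u-update.
u^{k+1} = 0.8366 - 0.9456 - 0.4303 = -0.5394
Step 4: Primal residual = |-0.9456 - 0.4303| = 1.376


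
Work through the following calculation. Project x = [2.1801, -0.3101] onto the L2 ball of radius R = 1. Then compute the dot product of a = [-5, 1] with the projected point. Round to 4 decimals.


Step 1: Compute ||x|| (intermediates to 6 decimals).
||x|| = sqrt(2.1801^2 + (-0.3101)^2) = 2.202044
Step 2: Project.
Since ||x|| > R, scale = R/||x|| = 1/2.202044 = 0.454124, proj(x) = scale * x
proj(x) = [0.990036, -0.140824]
Step 3: Dot product.
a^T * proj(x) = -5*0.990036 + 1*(-0.140824) = -5.091


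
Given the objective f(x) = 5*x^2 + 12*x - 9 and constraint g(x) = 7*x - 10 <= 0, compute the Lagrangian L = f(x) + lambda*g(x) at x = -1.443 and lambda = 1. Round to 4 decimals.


Step 1: Evaluate f(x).
f(-1.443) = 5*(-1.443)^2 + 12*(-1.443) - 9 = -15.9048
Step 2: Evaluate g(x).
g(-1.443) = 7*-1.443 - 10 = -20.101
Step 3: Compute Lagrangian.
L = -15.9048 + 1*-20.101 = -36.0058


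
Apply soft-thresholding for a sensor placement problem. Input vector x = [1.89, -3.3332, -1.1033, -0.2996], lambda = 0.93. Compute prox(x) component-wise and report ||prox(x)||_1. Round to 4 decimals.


Soft-thresholding with lambda = 0.93:
prox(1.89) = sign(1.89)*max(|1.89| - 0.93, 0) = 0.96
prox(-3.3332) = sign(-3.3332)*max(|-3.3332| - 0.93, 0) = -2.4032
prox(-1.1033) = sign(-1.1033)*max(|-1.1033| - 0.93, 0) = -0.1733
prox(-0.2996) = sign(-0.2996)*max(|-0.2996| - 0.93, 0) = 0.0
prox(x) = [0.96, -2.4032, -0.1733, 0.0]
||prox(x)||_1 = 0.96 + 2.4032 + 0.1733 + 0.0 = 3.5365


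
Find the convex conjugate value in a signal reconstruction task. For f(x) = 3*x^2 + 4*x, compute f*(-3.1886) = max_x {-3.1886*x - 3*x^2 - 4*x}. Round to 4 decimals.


f*(y) = sup_x {y*x - a*x^2 - b*x} = sup_x {(y-b)*x - a*x^2}
FOC: (y - b) - 2a*x = 0 => x* = (y - b)/(2a)
x* = (-3.1886 - 4)/(2*3) = -1.1981
f*(-3.1886) = (y-b)^2/(4a) = (-3.1886 - 4)^2/(4*3)
= 51.676/12 = 4.3063


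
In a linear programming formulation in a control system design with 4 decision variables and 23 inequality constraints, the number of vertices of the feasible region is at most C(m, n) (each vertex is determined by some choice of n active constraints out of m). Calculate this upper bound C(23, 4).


Each vertex corresponds to some choice of n active constraints out of m, so the number of vertices is at most C(m, n) = m! / (n!(m-n)!).
m = 23, n = 4
Numerator: 23 * 22 * 21 * 20
Denominator: 4! = 24
C(23, 4) = 8855


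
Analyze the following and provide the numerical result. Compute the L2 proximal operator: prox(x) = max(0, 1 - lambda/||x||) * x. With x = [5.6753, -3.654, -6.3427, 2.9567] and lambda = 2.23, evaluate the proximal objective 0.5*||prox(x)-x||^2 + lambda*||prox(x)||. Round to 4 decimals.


Step 1: Compute ||x||.
||x|| = 9.7228
Step 2: Compute scaling factor.
scale = max(0, 1 - 2.23/9.7228) = 0.7706
Step 3: prox(x) = [4.3736, -2.8159, -4.888, 2.2786]
||prox(x)|| = 7.4928
Step 4: Proximal objective.
0.5*||prox-x||^2 = 2.4865
lambda*||prox|| = 16.7089
Total = 19.1954


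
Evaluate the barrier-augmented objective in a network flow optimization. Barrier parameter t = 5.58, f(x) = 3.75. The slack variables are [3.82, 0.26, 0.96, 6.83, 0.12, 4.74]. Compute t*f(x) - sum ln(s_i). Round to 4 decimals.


Step 1: Compute log-barrier.
ln values: [1.3403, -1.3471, -0.0408, 1.9213, -2.1203, 1.556]
phi = -(1.3403 - 1.3471 - 0.0408 + 1.9213 - 2.1203 + 1.556) = -1.3095
Step 2: Compute augmented objective.
t*f(x) = 5.58*3.75 = 20.925
Total = 20.925 - 1.3095 = 19.6155


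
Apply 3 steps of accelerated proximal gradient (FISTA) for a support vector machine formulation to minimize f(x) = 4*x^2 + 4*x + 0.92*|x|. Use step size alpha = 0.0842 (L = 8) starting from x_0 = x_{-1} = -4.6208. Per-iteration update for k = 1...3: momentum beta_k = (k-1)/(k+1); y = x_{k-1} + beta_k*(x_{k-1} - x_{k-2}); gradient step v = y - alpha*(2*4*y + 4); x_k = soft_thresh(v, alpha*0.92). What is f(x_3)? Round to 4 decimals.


FISTA on f(x) = 4*x^2 + 4*x + 0.92*|x|
L = 8, alpha = 0.0842
Iteration 1: beta = 0.0, y = -4.6208 + 0.0*(-4.6208 + 4.6208) = -4.6208
  grad(y) = -32.9664, v = y - alpha*grad = -1.845
  prox(v) = soft_thresh(-1.845, 0.0775) = -1.7676
Iteration 2: beta = 0.3333, y = -1.7676 + 0.3333*(-1.7676 + 4.6208) = -0.8165
  grad(y) = -2.5319, v = y - alpha*grad = -0.6033
  prox(v) = soft_thresh(-0.6033, 0.0775) = -0.5258
Iteration 3: beta = 0.5, y = -0.5258 + 0.5*(-0.5258 + 1.7676) = 0.095
  grad(y) = 4.7602, v = y - alpha*grad = -0.3058
  prox(v) = soft_thresh(-0.3058, 0.0775) = -0.2283
f(x_3) = 4*(-0.2283)^2 + 4*(-0.2283) + 0.92*|-0.2283| = -0.4947


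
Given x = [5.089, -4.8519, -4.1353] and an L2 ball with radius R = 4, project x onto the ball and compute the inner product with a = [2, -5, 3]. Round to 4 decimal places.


Step 1: Compute ||x|| (intermediates to 6 decimals).
||x|| = sqrt(5.089^2 + (-4.8519)^2 + (-4.1353)^2) = 8.157178
Step 2: Project.
Since ||x|| > R, scale = R/||x|| = 4/8.157178 = 0.490366, proj(x) = scale * x
proj(x) = [2.495473, -2.379207, -2.027811]
Step 3: Dot product.
a^T * proj(x) = 2*2.495473 - 5*(-2.379207) + 3*(-2.027811) = 10.8035


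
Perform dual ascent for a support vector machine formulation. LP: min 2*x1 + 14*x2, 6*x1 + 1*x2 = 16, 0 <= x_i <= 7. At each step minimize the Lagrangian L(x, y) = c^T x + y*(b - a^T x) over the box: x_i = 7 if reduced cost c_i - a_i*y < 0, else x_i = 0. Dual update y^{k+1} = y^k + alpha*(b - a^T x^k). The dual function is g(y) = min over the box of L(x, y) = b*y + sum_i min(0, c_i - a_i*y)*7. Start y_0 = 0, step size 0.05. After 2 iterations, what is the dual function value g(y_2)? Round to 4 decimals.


Dual ascent for LP: min 2*x1 + 14*x2, 6*x1 + 1*x2 = 16, 0 <= x_i <= 7
Step 1: y^k = 0.0, reduced costs: (2.0, 14.0)
  x^k = (0.0, 0.0), subgradient = b - a^T x = 16.0
  y^{k+1} = 0.0 + 0.05*16.0 = 0.8
Step 2: y^k = 0.8, reduced costs: (-2.8, 13.2)
  x^k = (7.0, 0.0), subgradient = b - a^T x = -26.0
  y^{k+1} = 0.8 + 0.05*-26.0 = -0.5
Dual objective at y_2 = -0.5: reduced costs (5.0, 14.5), box minimizer x = (0.0, 0.0)
g(y_2) = b*y + (c1 - a1*y)*x1 + (c2 - a2*y)*x2 = 16*(-0.5) + 5.0*0.0 + 14.5*0.0 = -8.0 + 0.0 + 0.0 = -8.0


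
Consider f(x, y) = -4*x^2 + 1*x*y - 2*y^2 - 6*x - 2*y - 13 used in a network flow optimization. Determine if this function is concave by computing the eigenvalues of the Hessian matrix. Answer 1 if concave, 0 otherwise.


The Hessian of f(x,y) = -4*x^2 + 1*x*y - 2*y^2 - 6*x - 2*y - 13 is:
H = [[-8, 1], [1, -4]]
Trace = -8 - 4 = -12
Determinant = -8*-4 - (1)^2 = 31
Discriminant = (-12)^2 - 4*31 = 20.0
Eigenvalues: lambda_1 = -8.2361, lambda_2 = -3.7639
The function is concave.

1


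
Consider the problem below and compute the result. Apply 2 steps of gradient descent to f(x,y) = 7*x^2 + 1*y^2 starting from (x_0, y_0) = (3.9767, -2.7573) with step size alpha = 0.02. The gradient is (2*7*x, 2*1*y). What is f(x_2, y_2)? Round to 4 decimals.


Gradient descent on f(x,y) = 7*x^2 + 1*y^2.
Starting point: (3.9767, -2.7573), alpha = 0.02
Step 1: grad_x = 2*7*3.9767 = 55.6738, grad_y = 2*1*-2.7573 = -5.5146
  x_1 = 3.9767 - 0.02*55.6738 = 2.8632
  y_1 = -2.7573 - 0.02*-5.5146 = -2.647
Step 2: grad_x = 2*7*2.8632 = 40.0851, grad_y = 2*1*-2.647 = -5.294
  x_2 = 2.8632 - 0.02*40.0851 = 2.0615
  y_2 = -2.647 - 0.02*-5.294 = -2.5411
f(2.0615, -2.5411) = 7*2.0615^2 + 1*(-2.5411)^2 = 36.2064


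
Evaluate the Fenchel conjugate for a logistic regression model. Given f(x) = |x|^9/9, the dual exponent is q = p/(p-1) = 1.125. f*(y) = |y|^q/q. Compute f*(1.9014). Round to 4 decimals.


The conjugate exponent q satisfies 1/p + 1/q = 1.
p = 9, so q = 9/(9 - 1) = 1.125
|y|^q = 1.9014^1.125 = 2.0604
f*(1.9014) = 2.0604 / 1.125 = 1.8315


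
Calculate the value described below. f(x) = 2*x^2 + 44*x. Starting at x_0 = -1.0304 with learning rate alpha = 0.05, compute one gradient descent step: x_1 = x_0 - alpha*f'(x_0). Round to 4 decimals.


We compute the gradient at x_0 and apply the update.
f'(x) = 4*x + 44
f'(-1.0304) = 4*-1.0304 + 44 = 39.8784
x_1 = -1.0304 - 0.05*39.8784 = -3.0243


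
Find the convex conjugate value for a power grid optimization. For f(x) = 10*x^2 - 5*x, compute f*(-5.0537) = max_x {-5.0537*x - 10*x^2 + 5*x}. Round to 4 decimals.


f*(y) = sup_x {y*x - a*x^2 - b*x} = sup_x {(y-b)*x - a*x^2}
FOC: (y - b) - 2a*x = 0 => x* = (y - b)/(2a)
x* = (-5.0537 + 5)/(2*10) = -0.0027
f*(-5.0537) = (y-b)^2/(4a) = (-5.0537 + 5)^2/(4*10)
= 0.0029/40 = 0.0001


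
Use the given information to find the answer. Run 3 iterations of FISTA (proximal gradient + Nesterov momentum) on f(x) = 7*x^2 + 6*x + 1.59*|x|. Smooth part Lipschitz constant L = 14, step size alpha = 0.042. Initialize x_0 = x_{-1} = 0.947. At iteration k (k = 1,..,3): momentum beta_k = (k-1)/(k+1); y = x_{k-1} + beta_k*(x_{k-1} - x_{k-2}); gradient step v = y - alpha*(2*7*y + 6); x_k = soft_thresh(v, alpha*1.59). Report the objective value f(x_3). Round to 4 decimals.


FISTA on f(x) = 7*x^2 + 6*x + 1.59*|x|
L = 14, alpha = 0.042
Iteration 1: beta = 0.0, y = 0.947 + 0.0*(0.947 - 0.947) = 0.947
  grad(y) = 19.258, v = y - alpha*grad = 0.1382
  prox(v) = soft_thresh(0.1382, 0.0668) = 0.0714
Iteration 2: beta = 0.3333, y = 0.0714 + 0.3333*(0.0714 - 0.947) = -0.2205
  grad(y) = 2.9132, v = y - alpha*grad = -0.3428
  prox(v) = soft_thresh(-0.3428, 0.0668) = -0.2761
Iteration 3: beta = 0.5, y = -0.2761 + 0.5*(-0.2761 - 0.0714) = -0.4498
  grad(y) = -0.297, v = y - alpha*grad = -0.4373
  prox(v) = soft_thresh(-0.4373, 0.0668) = -0.3705
f(x_3) = 7*(-0.3705)^2 + 6*(-0.3705) + 1.59*|-0.3705| = -0.673


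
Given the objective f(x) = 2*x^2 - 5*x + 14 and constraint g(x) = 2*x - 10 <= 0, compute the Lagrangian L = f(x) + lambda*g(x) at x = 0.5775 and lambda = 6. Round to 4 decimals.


Step 1: Evaluate f(x).
f(0.5775) = 2*0.5775^2 - 5*0.5775 + 14 = 11.7795
Step 2: Evaluate g(x).
g(0.5775) = 2*0.5775 - 10 = -8.845
Step 3: Compute Lagrangian.
L = 11.7795 + 6*-8.845 = -41.2905


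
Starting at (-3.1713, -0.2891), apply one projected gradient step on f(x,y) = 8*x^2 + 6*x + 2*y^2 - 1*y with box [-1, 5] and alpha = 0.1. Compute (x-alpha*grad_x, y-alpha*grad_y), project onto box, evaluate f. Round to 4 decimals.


Step 1: Compute gradient at (-3.1713, -0.2891).
grad_x = 2*8*-3.1713 + 6 = -44.7408
grad_y = 2*2*-0.2891 - 1 = -2.1564
Step 2: Gradient step.
x_raw = -3.1713 - 0.1*-44.7408 = 1.3028
y_raw = -0.2891 - 0.1*-2.1564 = -0.0735
Step 3: Project onto [-1, 5].
x_proj = clip(1.3028) = 1.3028
y_proj = clip(-0.0735) = -0.0735
Step 4: Evaluate f.
f(1.3028, -0.0735) = 21.4788


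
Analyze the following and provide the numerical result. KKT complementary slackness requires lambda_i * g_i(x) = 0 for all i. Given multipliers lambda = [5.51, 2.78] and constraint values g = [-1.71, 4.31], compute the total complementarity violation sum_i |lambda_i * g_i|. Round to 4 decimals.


KKT complementary slackness check:
lambda_1 * g_1 = 5.51 * -1.71 = -9.4221
lambda_2 * g_2 = 2.78 * 4.31 = 11.9818
Total violation = 9.4221 + 11.9818 = 21.4039


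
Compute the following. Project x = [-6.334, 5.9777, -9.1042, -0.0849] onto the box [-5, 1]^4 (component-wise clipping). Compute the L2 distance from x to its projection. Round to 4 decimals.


Project each component onto [-5, 1].
clip(-6.334) = -5.0, clip(5.9777) = 1.0, clip(-9.1042) = -5.0, clip(-0.0849) = -0.0849
Projection = [-5.0, 1.0, -5.0, -0.0849]
Squared diffs: [1.7796, 24.7775, 16.8445, 0.0]
Distance = sqrt(43.4016) = 6.588


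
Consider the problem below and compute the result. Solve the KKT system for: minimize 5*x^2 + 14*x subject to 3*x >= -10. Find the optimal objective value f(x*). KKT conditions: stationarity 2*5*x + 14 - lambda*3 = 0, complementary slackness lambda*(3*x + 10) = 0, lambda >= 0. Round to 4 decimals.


Step 1: Try lambda = 0 (constraint inactive).
Stationarity: 2*5*x + 14 = 0
x* = -14/(2*5) = -1.4
Check constraint: 3*-1.4 = -4.2 >= -10 -- satisfied.
Step 2: Compute optimal value.
f(x*) = 5*(-1.4)^2 + 14*(-1.4) = -9.8


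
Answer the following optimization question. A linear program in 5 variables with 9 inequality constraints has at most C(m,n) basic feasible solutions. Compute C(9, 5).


Each vertex corresponds to some choice of n active constraints out of m, so the number of vertices is at most C(m, n) = m! / (n!(m-n)!).
m = 9, n = 5
Numerator: 9 * 8 * 7 * 6 * 5
Denominator: 5! = 120
C(9, 5) = 126


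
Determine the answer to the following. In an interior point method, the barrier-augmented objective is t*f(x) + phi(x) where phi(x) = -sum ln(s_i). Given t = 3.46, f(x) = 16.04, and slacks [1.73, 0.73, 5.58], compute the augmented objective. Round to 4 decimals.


Step 1: Compute log-barrier.
ln values: [0.5481, -0.3147, 1.7192]
phi = -(0.5481 - 0.3147 + 1.7192) = -1.9526
Step 2: Compute augmented objective.
t*f(x) = 3.46*16.04 = 55.4984
Total = 55.4984 - 1.9526 = 53.5458


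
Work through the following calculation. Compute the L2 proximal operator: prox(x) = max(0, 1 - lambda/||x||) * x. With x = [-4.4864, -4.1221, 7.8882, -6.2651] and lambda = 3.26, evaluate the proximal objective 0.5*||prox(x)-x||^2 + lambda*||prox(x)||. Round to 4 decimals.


Step 1: Compute ||x||.
||x|| = 11.7726
Step 2: Compute scaling factor.
scale = max(0, 1 - 3.26/11.7726) = 0.7231
Step 3: prox(x) = [-3.2441, -2.9806, 5.7038, -4.5302]
||prox(x)|| = 8.5126
Step 4: Proximal objective.
0.5*||prox-x||^2 = 5.3138
lambda*||prox|| = 27.7511
Total = 33.065


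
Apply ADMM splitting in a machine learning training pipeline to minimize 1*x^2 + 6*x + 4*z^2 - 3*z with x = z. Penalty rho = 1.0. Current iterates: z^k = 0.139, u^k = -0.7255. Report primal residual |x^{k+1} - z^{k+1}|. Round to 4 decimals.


ADMM iteration with rho = 1.0, z^k = 0.139, u^k = -0.7255
Step 1: x-update.
Minimize 1*x^2 + 6*x + (1.0/2)*(x - 0.139 - 0.7255)^2
FOC: (2*1 + 1.0)*x = -6 + 1.0*(0.139 + 0.7255)
x^{k+1} = -1.7118
Step 2: z-update.
Minimize 4*z^2 - 3*z + (1.0/2)*(-1.7118 - z - 0.7255)^2
FOC: (2*4 + 1.0)*z = 3 + 1.0*(-1.7118 - 0.7255)
z^{k+1} = 0.0625
Step 3: u-update.
u^{k+1} = -0.7255 - 1.7118 - 0.0625 = -2.4999
Step 4: Primal residual = |-1.7118 - 0.0625| = 1.7744


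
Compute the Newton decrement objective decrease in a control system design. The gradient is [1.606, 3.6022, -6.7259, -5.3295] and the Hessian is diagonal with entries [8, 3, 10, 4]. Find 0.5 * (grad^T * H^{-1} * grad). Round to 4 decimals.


Step 1: H is diagonal, so H^(-1) * g = [0.2008, 1.2007, -0.6726, -1.3324].
Step 2: g^T H^(-1) g = sum_i g_i^2 / H_ii
  = (1.606)^2/8 + (3.6022)^2/3 + (-6.7259)^2/10 + (-5.3295)^2/4
  = 0.3224 + 4.3253 + 4.5238 + 7.1009 = 16.2724
Step 3: Objective decrease = 0.5 * g^T H^(-1) g = 8.1362


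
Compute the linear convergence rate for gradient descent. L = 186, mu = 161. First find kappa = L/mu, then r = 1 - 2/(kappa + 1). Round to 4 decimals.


Step 1: Compute the condition number.
kappa = L/mu = 186/161 = 1.1553
Step 2: Compute the convergence rate.
r = 1 - 2/(kappa + 1) = 1 - 2*mu/(L + mu) = (L - mu)/(L + mu) = 25/347 = 0.072


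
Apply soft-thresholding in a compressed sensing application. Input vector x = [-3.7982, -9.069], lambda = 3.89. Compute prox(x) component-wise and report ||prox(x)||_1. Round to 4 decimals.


Soft-thresholding with lambda = 3.89:
prox(-3.7982) = sign(-3.7982)*max(|-3.7982| - 3.89, 0) = 0.0
prox(-9.069) = sign(-9.069)*max(|-9.069| - 3.89, 0) = -5.179
prox(x) = [0.0, -5.179]
||prox(x)||_1 = 0.0 + 5.179 = 5.179


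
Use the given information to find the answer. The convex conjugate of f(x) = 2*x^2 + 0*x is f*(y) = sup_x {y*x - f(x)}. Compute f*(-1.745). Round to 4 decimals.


f*(y) = sup_x {y*x - a*x^2 - b*x} = sup_x {(y-b)*x - a*x^2}
FOC: (y - b) - 2a*x = 0 => x* = (y - b)/(2a)
x* = (-1.745 - 0)/(2*2) = -0.4363
f*(-1.745) = (y-b)^2/(4a) = (-1.745 - 0)^2/(4*2)
= 3.045/8 = 0.3806


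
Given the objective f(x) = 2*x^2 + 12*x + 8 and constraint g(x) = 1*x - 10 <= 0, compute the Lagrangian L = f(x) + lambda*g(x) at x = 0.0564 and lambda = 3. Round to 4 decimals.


Step 1: Evaluate f(x).
f(0.0564) = 2*0.0564^2 + 12*0.0564 + 8 = 8.6832
Step 2: Evaluate g(x).
g(0.0564) = 1*0.0564 - 10 = -9.9436
Step 3: Compute Lagrangian.
L = 8.6832 + 3*-9.9436 = -21.1476


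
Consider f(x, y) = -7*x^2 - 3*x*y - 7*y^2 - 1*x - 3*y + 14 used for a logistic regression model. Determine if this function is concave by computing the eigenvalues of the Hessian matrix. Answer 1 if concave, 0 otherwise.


The Hessian of f(x,y) = -7*x^2 - 3*x*y - 7*y^2 - 1*x - 3*y + 14 is:
H = [[-14, -3], [-3, -14]]
Trace = -14 - 14 = -28
Determinant = -14*-14 - (-3)^2 = 187
Discriminant = (-28)^2 - 4*187 = 36.0
Eigenvalues: lambda_1 = -17.0, lambda_2 = -11.0
The function is concave.

1


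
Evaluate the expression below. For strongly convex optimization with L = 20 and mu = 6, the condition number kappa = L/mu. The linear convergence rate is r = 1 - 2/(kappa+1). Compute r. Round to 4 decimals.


Step 1: Compute the condition number.
kappa = L/mu = 20/6 = 3.3333
Step 2: Compute the convergence rate.
r = 1 - 2/(kappa + 1) = 1 - 2*mu/(L + mu) = (L - mu)/(L + mu) = 14/26 = 0.5385


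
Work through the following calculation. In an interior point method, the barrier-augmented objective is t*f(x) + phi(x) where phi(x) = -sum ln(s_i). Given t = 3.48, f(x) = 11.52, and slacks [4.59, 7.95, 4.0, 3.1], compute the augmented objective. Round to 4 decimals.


Step 1: Compute log-barrier.
ln values: [1.5239, 2.0732, 1.3863, 1.1314]
phi = -(1.5239 + 2.0732 + 1.3863 + 1.1314) = -6.1147
Step 2: Compute augmented objective.
t*f(x) = 3.48*11.52 = 40.0896
Total = 40.0896 - 6.1147 = 33.9749


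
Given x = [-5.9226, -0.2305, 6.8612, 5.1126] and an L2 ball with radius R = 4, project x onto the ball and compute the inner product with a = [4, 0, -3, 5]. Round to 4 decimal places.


Step 1: Compute ||x|| (intermediates to 6 decimals).
||x|| = sqrt((-5.9226)^2 + (-0.2305)^2 + 6.8612^2 + 5.1126^2) = 10.408894
Step 2: Project.
Since ||x|| > R, scale = R/||x|| = 4/10.408894 = 0.384287, proj(x) = scale * x
proj(x) = [-2.275978, -0.088578, 2.63667, 1.964706]
Step 3: Dot product.
a^T * proj(x) = 4*(-2.275978) + 0*(-0.088578) - 3*2.63667 + 5*1.964706 = -7.1904


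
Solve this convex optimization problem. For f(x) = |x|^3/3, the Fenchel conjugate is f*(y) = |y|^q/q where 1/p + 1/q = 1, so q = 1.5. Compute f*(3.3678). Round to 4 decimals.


The conjugate exponent q satisfies 1/p + 1/q = 1.
p = 3, so q = 3/(3 - 1) = 1.5
|y|^q = 3.3678^1.5 = 6.1804
f*(3.3678) = 6.1804 / 1.5 = 4.1203


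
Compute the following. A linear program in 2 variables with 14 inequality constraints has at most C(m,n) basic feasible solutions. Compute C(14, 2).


Each vertex corresponds to some choice of n active constraints out of m, so the number of vertices is at most C(m, n) = m! / (n!(m-n)!).
m = 14, n = 2
Numerator: 14 * 13
Denominator: 2! = 2
C(14, 2) = 91


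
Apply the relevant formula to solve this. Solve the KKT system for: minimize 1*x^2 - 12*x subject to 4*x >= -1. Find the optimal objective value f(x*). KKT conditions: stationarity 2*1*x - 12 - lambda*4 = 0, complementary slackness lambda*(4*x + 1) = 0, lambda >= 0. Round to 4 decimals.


Step 1: Try lambda = 0 (constraint inactive).
Stationarity: 2*1*x - 12 = 0
x* = 12/(2*1) = 6.0
Check constraint: 4*6.0 = 24.0 >= -1 -- satisfied.
Step 2: Compute optimal value.
f(x*) = 1*6.0^2 - 12*6.0 = -36.0


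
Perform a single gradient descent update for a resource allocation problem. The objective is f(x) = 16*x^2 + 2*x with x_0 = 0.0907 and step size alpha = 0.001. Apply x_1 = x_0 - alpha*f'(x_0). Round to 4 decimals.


We compute the gradient at x_0 and apply the update.
f'(x) = 32*x + 2
f'(0.0907) = 32*0.0907 + 2 = 4.9024
x_1 = 0.0907 - 0.001*4.9024 = 0.0858


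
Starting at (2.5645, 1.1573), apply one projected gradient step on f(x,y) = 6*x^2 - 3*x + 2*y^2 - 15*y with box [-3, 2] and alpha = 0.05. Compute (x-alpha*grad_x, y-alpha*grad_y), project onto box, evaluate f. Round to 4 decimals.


Step 1: Compute gradient at (2.5645, 1.1573).
grad_x = 2*6*2.5645 - 3 = 27.774
grad_y = 2*2*1.1573 - 15 = -10.3708
Step 2: Gradient step.
x_raw = 2.5645 - 0.05*27.774 = 1.1758
y_raw = 1.1573 - 0.05*-10.3708 = 1.6758
Step 3: Project onto [-3, 2].
x_proj = clip(1.1758) = 1.1758
y_proj = clip(1.6758) = 1.6758
Step 4: Evaluate f.
f(1.1758, 1.6758) = -14.7531


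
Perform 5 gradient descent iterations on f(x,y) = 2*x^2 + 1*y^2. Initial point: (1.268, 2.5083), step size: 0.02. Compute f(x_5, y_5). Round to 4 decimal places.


Gradient descent on f(x,y) = 2*x^2 + 1*y^2.
Starting point: (1.268, 2.5083), alpha = 0.02
Step 1: grad_x = 2*2*1.268 = 5.072, grad_y = 2*1*2.5083 = 5.0166
  x_1 = 1.268 - 0.02*5.072 = 1.1666
  y_1 = 2.5083 - 0.02*5.0166 = 2.408
Step 2: grad_x = 2*2*1.1666 = 4.6662, grad_y = 2*1*2.408 = 4.8159
  x_2 = 1.1666 - 0.02*4.6662 = 1.0732
  y_2 = 2.408 - 0.02*4.8159 = 2.3116
Step 3: grad_x = 2*2*1.0732 = 4.2929, grad_y = 2*1*2.3116 = 4.6233
  x_3 = 1.0732 - 0.02*4.2929 = 0.9874
  y_3 = 2.3116 - 0.02*4.6233 = 2.2192
Step 4: grad_x = 2*2*0.9874 = 3.9495, grad_y = 2*1*2.2192 = 4.4384
  x_4 = 0.9874 - 0.02*3.9495 = 0.9084
  y_4 = 2.2192 - 0.02*4.4384 = 2.1304
Step 5: grad_x = 2*2*0.9084 = 3.6335, grad_y = 2*1*2.1304 = 4.2608
  x_5 = 0.9084 - 0.02*3.6335 = 0.8357
  y_5 = 2.1304 - 0.02*4.2608 = 2.0452
f(0.8357, 2.0452) = 2*0.8357^2 + 1*2.0452^2 = 5.5797


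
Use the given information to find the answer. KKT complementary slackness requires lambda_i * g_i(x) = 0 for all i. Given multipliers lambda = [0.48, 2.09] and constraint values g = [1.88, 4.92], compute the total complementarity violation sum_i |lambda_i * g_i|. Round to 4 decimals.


KKT complementary slackness check:
lambda_1 * g_1 = 0.48 * 1.88 = 0.9024
lambda_2 * g_2 = 2.09 * 4.92 = 10.2828
Total violation = 0.9024 + 10.2828 = 11.1852


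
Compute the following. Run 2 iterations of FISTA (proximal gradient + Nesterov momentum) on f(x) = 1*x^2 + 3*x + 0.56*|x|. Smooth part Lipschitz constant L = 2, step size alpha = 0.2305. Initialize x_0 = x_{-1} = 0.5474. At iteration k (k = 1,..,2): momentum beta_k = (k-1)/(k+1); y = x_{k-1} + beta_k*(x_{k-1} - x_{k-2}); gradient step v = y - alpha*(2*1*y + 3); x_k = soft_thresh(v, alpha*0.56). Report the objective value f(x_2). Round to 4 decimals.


FISTA on f(x) = 1*x^2 + 3*x + 0.56*|x|
L = 2, alpha = 0.2305
Iteration 1: beta = 0.0, y = 0.5474 + 0.0*(0.5474 - 0.5474) = 0.5474
  grad(y) = 4.0948, v = y - alpha*grad = -0.3965
  prox(v) = soft_thresh(-0.3965, 0.1291) = -0.2674
Iteration 2: beta = 0.3333, y = -0.2674 + 0.3333*(-0.2674 - 0.5474) = -0.539
  grad(y) = 1.9221, v = y - alpha*grad = -0.982
  prox(v) = soft_thresh(-0.982, 0.1291) = -0.8529
f(x_2) = 1*(-0.8529)^2 + 3*(-0.8529) + 0.56*|-0.8529| = -1.3537


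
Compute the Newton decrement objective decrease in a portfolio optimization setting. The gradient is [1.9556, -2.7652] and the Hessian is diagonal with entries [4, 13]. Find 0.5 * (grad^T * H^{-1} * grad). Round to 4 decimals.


Step 1: H is diagonal, so H^(-1) * g = [0.4889, -0.2127].
Step 2: g^T H^(-1) g = sum_i g_i^2 / H_ii
  = (1.9556)^2/4 + (-2.7652)^2/13
  = 0.9561 + 0.5882 = 1.5443
Step 3: Objective decrease = 0.5 * g^T H^(-1) g = 0.7721


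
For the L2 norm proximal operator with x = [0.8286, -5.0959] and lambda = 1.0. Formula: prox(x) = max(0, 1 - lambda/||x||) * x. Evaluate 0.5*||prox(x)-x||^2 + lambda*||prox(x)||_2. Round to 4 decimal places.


Step 1: Compute ||x||.
||x|| = 5.1628
Step 2: Compute scaling factor.
scale = max(0, 1 - 1.0/5.1628) = 0.8063
Step 3: prox(x) = [0.6681, -4.1089]
||prox(x)|| = 4.1628
Step 4: Proximal objective.
0.5*||prox-x||^2 = 0.5
lambda*||prox|| = 4.1628
Total = 4.6628


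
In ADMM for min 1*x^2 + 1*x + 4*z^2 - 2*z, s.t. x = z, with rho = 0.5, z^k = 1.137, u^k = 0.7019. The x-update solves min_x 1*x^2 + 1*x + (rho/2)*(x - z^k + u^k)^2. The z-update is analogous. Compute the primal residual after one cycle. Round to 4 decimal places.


ADMM iteration with rho = 0.5, z^k = 1.137, u^k = 0.7019
Step 1: x-update.
Minimize 1*x^2 + 1*x + (0.5/2)*(x - 1.137 + 0.7019)^2
FOC: (2*1 + 0.5)*x = -1 + 0.5*(1.137 - 0.7019)
x^{k+1} = -0.313
Step 2: z-update.
Minimize 4*z^2 - 2*z + (0.5/2)*(-0.313 - z + 0.7019)^2
FOC: (2*4 + 0.5)*z = 2 + 0.5*(-0.313 + 0.7019)
z^{k+1} = 0.2582
Step 3: u-update.
u^{k+1} = 0.7019 - 0.313 - 0.2582 = 0.1307
Step 4: Primal residual = |-0.313 - 0.2582| = 0.5712


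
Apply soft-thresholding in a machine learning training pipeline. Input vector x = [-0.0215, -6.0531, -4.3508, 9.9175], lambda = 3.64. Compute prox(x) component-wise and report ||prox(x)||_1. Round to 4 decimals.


Soft-thresholding with lambda = 3.64:
prox(-0.0215) = sign(-0.0215)*max(|-0.0215| - 3.64, 0) = 0.0
prox(-6.0531) = sign(-6.0531)*max(|-6.0531| - 3.64, 0) = -2.4131
prox(-4.3508) = sign(-4.3508)*max(|-4.3508| - 3.64, 0) = -0.7108
prox(9.9175) = sign(9.9175)*max(|9.9175| - 3.64, 0) = 6.2775
prox(x) = [0.0, -2.4131, -0.7108, 6.2775]
||prox(x)||_1 = 0.0 + 2.4131 + 0.7108 + 6.2775 = 9.4014


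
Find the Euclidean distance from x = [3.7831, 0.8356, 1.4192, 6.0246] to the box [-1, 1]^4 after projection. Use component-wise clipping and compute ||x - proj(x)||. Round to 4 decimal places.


Project each component onto [-1, 1].
clip(3.7831) = 1.0, clip(0.8356) = 0.8356, clip(1.4192) = 1.0, clip(6.0246) = 1.0
Projection = [1.0, 0.8356, 1.0, 1.0]
Squared diffs: [7.7456, 0.0, 0.1757, 25.2466]
Distance = sqrt(33.1679) = 5.7592


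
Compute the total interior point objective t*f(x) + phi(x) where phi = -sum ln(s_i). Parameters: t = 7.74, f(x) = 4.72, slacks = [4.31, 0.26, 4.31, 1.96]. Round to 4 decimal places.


Step 1: Compute log-barrier.
ln values: [1.4609, -1.3471, 1.4609, 0.6729]
phi = -(1.4609 - 1.3471 + 1.4609 + 0.6729) = -2.2477
Step 2: Compute augmented objective.
t*f(x) = 7.74*4.72 = 36.5328
Total = 36.5328 - 2.2477 = 34.2851


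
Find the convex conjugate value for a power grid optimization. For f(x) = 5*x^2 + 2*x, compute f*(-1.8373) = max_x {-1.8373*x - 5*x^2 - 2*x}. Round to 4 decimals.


f*(y) = sup_x {y*x - a*x^2 - b*x} = sup_x {(y-b)*x - a*x^2}
FOC: (y - b) - 2a*x = 0 => x* = (y - b)/(2a)
x* = (-1.8373 - 2)/(2*5) = -0.3837
f*(-1.8373) = (y-b)^2/(4a) = (-1.8373 - 2)^2/(4*5)
= 14.7249/20 = 0.7362


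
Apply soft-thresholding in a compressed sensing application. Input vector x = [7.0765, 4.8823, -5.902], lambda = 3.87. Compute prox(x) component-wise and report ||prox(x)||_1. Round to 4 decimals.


Soft-thresholding with lambda = 3.87:
prox(7.0765) = sign(7.0765)*max(|7.0765| - 3.87, 0) = 3.2065
prox(4.8823) = sign(4.8823)*max(|4.8823| - 3.87, 0) = 1.0123
prox(-5.902) = sign(-5.902)*max(|-5.902| - 3.87, 0) = -2.032
prox(x) = [3.2065, 1.0123, -2.032]
||prox(x)||_1 = 3.2065 + 1.0123 + 2.032 = 6.2508


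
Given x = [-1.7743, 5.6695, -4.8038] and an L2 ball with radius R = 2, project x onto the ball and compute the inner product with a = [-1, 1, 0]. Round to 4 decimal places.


Step 1: Compute ||x|| (intermediates to 6 decimals).
||x|| = sqrt((-1.7743)^2 + 5.6695^2 + (-4.8038)^2) = 7.639886
Step 2: Project.
Since ||x|| > R, scale = R/||x|| = 2/7.639886 = 0.261784, proj(x) = scale * x
proj(x) = [-0.464483, 1.484184, -1.257558]
Step 3: Dot product.
a^T * proj(x) = -1*(-0.464483) + 1*1.484184 + 0*(-1.257558) = 1.9487


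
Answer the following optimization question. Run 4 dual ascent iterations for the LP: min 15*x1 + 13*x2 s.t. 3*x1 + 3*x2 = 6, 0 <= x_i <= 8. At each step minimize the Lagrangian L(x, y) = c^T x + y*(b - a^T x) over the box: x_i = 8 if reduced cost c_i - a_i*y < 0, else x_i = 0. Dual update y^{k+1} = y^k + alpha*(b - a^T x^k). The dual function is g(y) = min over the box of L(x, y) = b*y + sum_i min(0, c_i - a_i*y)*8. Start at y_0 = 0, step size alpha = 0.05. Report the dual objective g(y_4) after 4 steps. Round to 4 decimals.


Dual ascent for LP: min 15*x1 + 13*x2, 3*x1 + 3*x2 = 6, 0 <= x_i <= 8
Step 1: y^k = 0.0, reduced costs: (15.0, 13.0)
  x^k = (0.0, 0.0), subgradient = b - a^T x = 6.0
  y^{k+1} = 0.0 + 0.05*6.0 = 0.3
Step 2: y^k = 0.3, reduced costs: (14.1, 12.1)
  x^k = (0.0, 0.0), subgradient = b - a^T x = 6.0
  y^{k+1} = 0.3 + 0.05*6.0 = 0.6
Step 3: y^k = 0.6, reduced costs: (13.2, 11.2)
  x^k = (0.0, 0.0), subgradient = b - a^T x = 6.0
  y^{k+1} = 0.6 + 0.05*6.0 = 0.9
Step 4: y^k = 0.9, reduced costs: (12.3, 10.3)
  x^k = (0.0, 0.0), subgradient = b - a^T x = 6.0
  y^{k+1} = 0.9 + 0.05*6.0 = 1.2
Dual objective at y_4 = 1.2: reduced costs (11.4, 9.4), box minimizer x = (0.0, 0.0)
g(y_4) = b*y + (c1 - a1*y)*x1 + (c2 - a2*y)*x2 = 6*1.2 + 11.4*0.0 + 9.4*0.0 = 7.2 + 0.0 + 0.0 = 7.2


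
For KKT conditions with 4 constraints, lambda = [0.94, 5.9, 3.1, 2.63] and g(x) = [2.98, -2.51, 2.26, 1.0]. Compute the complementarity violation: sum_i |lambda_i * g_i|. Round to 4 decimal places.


KKT complementary slackness check:
lambda_1 * g_1 = 0.94 * 2.98 = 2.8012
lambda_2 * g_2 = 5.9 * -2.51 = -14.809
lambda_3 * g_3 = 3.1 * 2.26 = 7.006
lambda_4 * g_4 = 2.63 * 1.0 = 2.63
Total violation = 2.8012 + 14.809 + 7.006 + 2.63 = 27.2462


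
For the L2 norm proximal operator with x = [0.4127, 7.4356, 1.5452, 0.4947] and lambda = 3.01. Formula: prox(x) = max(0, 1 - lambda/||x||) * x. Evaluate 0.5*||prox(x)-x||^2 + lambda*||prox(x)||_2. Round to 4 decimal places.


Step 1: Compute ||x||.
||x|| = 7.6217
Step 2: Compute scaling factor.
scale = max(0, 1 - 3.01/7.6217) = 0.6051
Step 3: prox(x) = [0.2497, 4.4991, 0.935, 0.2993]
||prox(x)|| = 4.6117
Step 4: Proximal objective.
0.5*||prox-x||^2 = 4.5301
lambda*||prox|| = 13.8812
Total = 18.4114


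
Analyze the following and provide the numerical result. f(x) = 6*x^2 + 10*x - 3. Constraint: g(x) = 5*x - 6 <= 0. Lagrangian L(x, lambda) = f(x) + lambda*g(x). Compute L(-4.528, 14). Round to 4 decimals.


Step 1: Evaluate f(x).
f(-4.528) = 6*(-4.528)^2 + 10*(-4.528) - 3 = 74.7367
Step 2: Evaluate g(x).
g(-4.528) = 5*-4.528 - 6 = -28.64
Step 3: Compute Lagrangian.
L = 74.7367 + 14*-28.64 = -326.2233


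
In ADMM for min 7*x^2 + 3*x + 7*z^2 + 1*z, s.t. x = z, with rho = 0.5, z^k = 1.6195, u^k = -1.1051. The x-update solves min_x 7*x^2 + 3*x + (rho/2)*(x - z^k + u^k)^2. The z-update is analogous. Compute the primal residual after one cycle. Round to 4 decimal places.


ADMM iteration with rho = 0.5, z^k = 1.6195, u^k = -1.1051
Step 1: x-update.
Minimize 7*x^2 + 3*x + (0.5/2)*(x - 1.6195 - 1.1051)^2
FOC: (2*7 + 0.5)*x = -3 + 0.5*(1.6195 + 1.1051)
x^{k+1} = -0.1129
Step 2: z-update.
Minimize 7*z^2 + 1*z + (0.5/2)*(-0.1129 - z - 1.1051)^2
FOC: (2*7 + 0.5)*z = -1 + 0.5*(-0.1129 - 1.1051)
z^{k+1} = -0.111
Step 3: u-update.
u^{k+1} = -1.1051 - 0.1129 + 0.111 = -1.1071
Step 4: Primal residual = |-0.1129 + 0.111| = 0.002


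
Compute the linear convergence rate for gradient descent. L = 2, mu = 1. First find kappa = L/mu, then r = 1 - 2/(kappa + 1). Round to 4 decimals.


Step 1: Compute the condition number.
kappa = L/mu = 2/1 = 2.0
Step 2: Compute the convergence rate.
r = 1 - 2/(kappa + 1) = 1 - 2*mu/(L + mu) = (L - mu)/(L + mu) = 1/3 = 0.3333


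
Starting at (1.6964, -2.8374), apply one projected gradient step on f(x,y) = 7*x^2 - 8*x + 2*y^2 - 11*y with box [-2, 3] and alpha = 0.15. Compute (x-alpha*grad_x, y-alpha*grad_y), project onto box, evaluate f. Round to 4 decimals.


Step 1: Compute gradient at (1.6964, -2.8374).
grad_x = 2*7*1.6964 - 8 = 15.7496
grad_y = 2*2*-2.8374 - 11 = -22.3496
Step 2: Gradient step.
x_raw = 1.6964 - 0.15*15.7496 = -0.666
y_raw = -2.8374 - 0.15*-22.3496 = 0.515
Step 3: Project onto [-2, 3].
x_proj = clip(-0.666) = -0.666
y_proj = clip(0.515) = 0.515
Step 4: Evaluate f.
f(-0.666, 0.515) = 3.2987
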